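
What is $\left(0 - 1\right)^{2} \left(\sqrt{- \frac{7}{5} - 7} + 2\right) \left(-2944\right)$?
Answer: $-5888 - \frac{2944 i \sqrt{210}}{5} \approx -5888.0 - 8532.5 i$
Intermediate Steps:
$\left(0 - 1\right)^{2} \left(\sqrt{- \frac{7}{5} - 7} + 2\right) \left(-2944\right) = \left(-1\right)^{2} \left(\sqrt{\left(-7\right) \frac{1}{5} - 7} + 2\right) \left(-2944\right) = 1 \left(\sqrt{- \frac{7}{5} - 7} + 2\right) \left(-2944\right) = 1 \left(\sqrt{- \frac{42}{5}} + 2\right) \left(-2944\right) = 1 \left(\frac{i \sqrt{210}}{5} + 2\right) \left(-2944\right) = 1 \left(2 + \frac{i \sqrt{210}}{5}\right) \left(-2944\right) = \left(2 + \frac{i \sqrt{210}}{5}\right) \left(-2944\right) = -5888 - \frac{2944 i \sqrt{210}}{5}$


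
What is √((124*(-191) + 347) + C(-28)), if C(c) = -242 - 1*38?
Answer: I*√23617 ≈ 153.68*I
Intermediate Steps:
C(c) = -280 (C(c) = -242 - 38 = -280)
√((124*(-191) + 347) + C(-28)) = √((124*(-191) + 347) - 280) = √((-23684 + 347) - 280) = √(-23337 - 280) = √(-23617) = I*√23617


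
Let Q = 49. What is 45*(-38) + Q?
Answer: -1661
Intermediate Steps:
45*(-38) + Q = 45*(-38) + 49 = -1710 + 49 = -1661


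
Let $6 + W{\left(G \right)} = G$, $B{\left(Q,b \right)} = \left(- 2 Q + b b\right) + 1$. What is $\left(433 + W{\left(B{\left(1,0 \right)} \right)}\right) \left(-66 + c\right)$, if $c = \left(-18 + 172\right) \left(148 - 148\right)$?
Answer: $-28116$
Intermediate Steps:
$B{\left(Q,b \right)} = 1 + b^{2} - 2 Q$ ($B{\left(Q,b \right)} = \left(- 2 Q + b^{2}\right) + 1 = \left(b^{2} - 2 Q\right) + 1 = 1 + b^{2} - 2 Q$)
$W{\left(G \right)} = -6 + G$
$c = 0$ ($c = 154 \cdot 0 = 0$)
$\left(433 + W{\left(B{\left(1,0 \right)} \right)}\right) \left(-66 + c\right) = \left(433 + \left(-6 + \left(1 + 0^{2} - 2\right)\right)\right) \left(-66 + 0\right) = \left(433 + \left(-6 + \left(1 + 0 - 2\right)\right)\right) \left(-66\right) = \left(433 - 7\right) \left(-66\right) = 426 \left(-66\right) = -28116$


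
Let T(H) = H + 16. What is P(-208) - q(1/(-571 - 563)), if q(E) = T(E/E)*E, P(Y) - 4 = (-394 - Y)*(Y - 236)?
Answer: 93654809/1134 ≈ 82588.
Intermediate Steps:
P(Y) = 4 + (-394 - Y)*(-236 + Y) (P(Y) = 4 + (-394 - Y)*(Y - 236) = 4 + (-394 - Y)*(-236 + Y))
T(H) = 16 + H
q(E) = 17*E (q(E) = (16 + E/E)*E = (16 + 1)*E = 17*E)
P(-208) - q(1/(-571 - 563)) = (92988 - 1*(-208)² - 158*(-208)) - 17/(-571 - 563) = (92988 - 1*43264 + 32864) - 17/(-1134) = (92988 - 43264 + 32864) - 17*(-1)/1134 = 82588 - 1*(-17/1134) = 82588 + 17/1134 = 93654809/1134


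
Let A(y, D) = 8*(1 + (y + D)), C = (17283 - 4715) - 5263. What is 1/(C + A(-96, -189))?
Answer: 1/5033 ≈ 0.00019869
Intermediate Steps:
C = 7305 (C = 12568 - 5263 = 7305)
A(y, D) = 8 + 8*D + 8*y (A(y, D) = 8*(1 + (D + y)) = 8*(1 + D + y) = 8 + 8*D + 8*y)
1/(C + A(-96, -189)) = 1/(7305 + (8 + 8*(-189) + 8*(-96))) = 1/(7305 + (8 - 1512 - 768)) = 1/(7305 - 2272) = 1/5033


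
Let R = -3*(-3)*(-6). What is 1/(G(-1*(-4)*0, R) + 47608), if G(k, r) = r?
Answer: 1/47554 ≈ 2.1029e-5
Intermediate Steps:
R = -54 (R = 9*(-6) = -54)
1/(G(-1*(-4)*0, R) + 47608) = 1/(-54 + 47608) = 1/47554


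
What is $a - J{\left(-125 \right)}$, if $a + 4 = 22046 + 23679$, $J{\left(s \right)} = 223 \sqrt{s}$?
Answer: $45721 - 1115 i \sqrt{5} \approx 45721.0 - 2493.2 i$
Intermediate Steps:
$a = 45721$ ($a = -4 + \left(22046 + 23679\right) = -4 + 45725 = 45721$)
$a - J{\left(-125 \right)} = 45721 - 223 \sqrt{-125} = 45721 - 223 \cdot 5 i \sqrt{5} = 45721 - 1115 i \sqrt{5}$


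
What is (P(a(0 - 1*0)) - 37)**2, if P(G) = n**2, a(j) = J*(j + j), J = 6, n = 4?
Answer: 441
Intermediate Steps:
a(j) = 12*j (a(j) = 6*(j + j) = 6*(2*j) = 12*j)
P(G) = 16 (P(G) = 4**2 = 16)
(P(a(0 - 1*0)) - 37)**2 = (16 - 37)**2 = (-21)**2 = 441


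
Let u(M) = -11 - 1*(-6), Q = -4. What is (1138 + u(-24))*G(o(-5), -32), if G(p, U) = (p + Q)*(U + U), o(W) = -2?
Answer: 435072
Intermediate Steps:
u(M) = -5 (u(M) = -11 + 6 = -5)
G(p, U) = 2*U*(-4 + p) (G(p, U) = (p - 4)*(U + U) = (-4 + p)*(2*U) = 2*U*(-4 + p))
(1138 + u(-24))*G(o(-5), -32) = (1138 - 5)*(2*(-32)*(-4 - 2)) = 1133*(2*(-32)*(-6)) = 1133*384 = 435072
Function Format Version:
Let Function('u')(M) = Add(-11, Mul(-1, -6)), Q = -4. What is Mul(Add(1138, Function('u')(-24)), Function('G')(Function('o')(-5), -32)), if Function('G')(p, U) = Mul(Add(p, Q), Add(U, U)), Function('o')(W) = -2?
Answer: 435072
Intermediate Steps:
Function('u')(M) = -5 (Function('u')(M) = Add(-11, 6) = -5)
Function('G')(p, U) = Mul(2, U, Add(-4, p)) (Function('G')(p, U) = Mul(Add(p, -4), Add(U, U)) = Mul(Add(-4, p), Mul(2, U)) = Mul(2, U, Add(-4, p)))
Mul(Add(1138, Function('u')(-24)), Function('G')(Function('o')(-5), -32)) = Mul(Add(1138, -5), Mul(2, -32, Add(-4, -2))) = Mul(1133, Mul(2, -32, -6)) = Mul(1133, 384) = 435072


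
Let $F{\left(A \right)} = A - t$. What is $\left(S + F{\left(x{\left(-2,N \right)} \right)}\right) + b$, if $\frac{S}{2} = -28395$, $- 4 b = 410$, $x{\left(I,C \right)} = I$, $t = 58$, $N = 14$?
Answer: $- \frac{113905}{2} \approx -56953.0$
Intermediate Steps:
$b = - \frac{205}{2}$ ($b = \left(- \frac{1}{4}\right) 410 = - \frac{205}{2} \approx -102.5$)
$S = -56790$ ($S = 2 \left(-28395\right) = -56790$)
$F{\left(A \right)} = -58 + A$ ($F{\left(A \right)} = A - 58 = -58 + A$)
$\left(S + F{\left(x{\left(-2,N \right)} \right)}\right) + b = \left(-56790 - 60\right) - \frac{205}{2} = -56850 - \frac{205}{2} = - \frac{113905}{2}$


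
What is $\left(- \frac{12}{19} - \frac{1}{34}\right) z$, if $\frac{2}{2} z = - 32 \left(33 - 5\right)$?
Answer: $\frac{191296}{323} \approx 592.25$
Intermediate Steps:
$z = -896$ ($z = - 32 \left(33 - 5\right) = \left(-32\right) 28 = -896$)
$\left(- \frac{12}{19} - \frac{1}{34}\right) z = \left(- \frac{12}{19} - \frac{1}{34}\right) \left(-896\right) = \left(- \frac{427}{646}\right) \left(-896\right) = \frac{191296}{323}$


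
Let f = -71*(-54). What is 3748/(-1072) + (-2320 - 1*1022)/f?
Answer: -748019/171252 ≈ -4.3679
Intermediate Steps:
f = 3834
3748/(-1072) + (-2320 - 1*1022)/f = 3748/(-1072) + (-2320 - 1*1022)/3834 = 3748*(-1/1072) + (-2320 - 1022)*(1/3834) = -937/268 - 3342*1/3834 = -937/268 - 557/639 = -748019/171252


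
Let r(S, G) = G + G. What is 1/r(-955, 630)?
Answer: 1/1260 ≈ 0.00079365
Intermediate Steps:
r(S, G) = 2*G
1/r(-955, 630) = 1/(2*630) = 1/1260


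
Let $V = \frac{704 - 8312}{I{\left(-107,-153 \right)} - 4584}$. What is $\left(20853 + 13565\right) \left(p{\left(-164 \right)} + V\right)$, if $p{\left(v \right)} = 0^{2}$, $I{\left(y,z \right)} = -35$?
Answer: $\frac{261852144}{4619} \approx 56690.0$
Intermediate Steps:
$p{\left(v \right)} = 0$
$V = \frac{7608}{4619}$ ($V = \frac{704 - 8312}{-35 - 4584} = - \frac{7608}{-4619} = \left(-7608\right) \left(- \frac{1}{4619}\right) = \frac{7608}{4619} \approx 1.6471$)
$\left(20853 + 13565\right) \left(p{\left(-164 \right)} + V\right) = \left(20853 + 13565\right) \left(0 + \frac{7608}{4619}\right) = 34418 \cdot \frac{7608}{4619} = \frac{261852144}{4619}$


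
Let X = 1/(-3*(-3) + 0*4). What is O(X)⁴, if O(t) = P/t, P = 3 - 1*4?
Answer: 6561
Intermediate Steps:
X = ⅑ (X = 1/(9 + 0) = 1/9 = ⅑ ≈ 0.11111)
P = -1 (P = 3 - 4 = -1)
O(t) = -1/t
O(X)⁴ = (-1/⅑)⁴ = (-1*9)⁴ = (-9)⁴ = 6561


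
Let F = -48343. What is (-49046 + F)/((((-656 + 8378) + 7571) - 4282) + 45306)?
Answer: -97389/56317 ≈ -1.7293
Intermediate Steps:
(-49046 + F)/((((-656 + 8378) + 7571) - 4282) + 45306) = (-49046 - 48343)/((((-656 + 8378) + 7571) - 4282) + 45306) = -97389/(((7722 + 7571) - 4282) + 45306) = -97389/((15293 - 4282) + 45306) = -97389/(11011 + 45306) = -97389/56317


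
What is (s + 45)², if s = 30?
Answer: 5625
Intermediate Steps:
(s + 45)² = (30 + 45)² = 75² = 5625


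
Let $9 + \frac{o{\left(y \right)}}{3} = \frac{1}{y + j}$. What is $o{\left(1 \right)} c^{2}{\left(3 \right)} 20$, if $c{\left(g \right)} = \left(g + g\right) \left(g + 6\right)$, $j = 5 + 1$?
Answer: $- \frac{10847520}{7} \approx -1.5496 \cdot 10^{6}$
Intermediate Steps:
$j = 6$
$c{\left(g \right)} = 2 g \left(6 + g\right)$
$o{\left(y \right)} = -27 + \frac{3}{6 + y}$ ($o{\left(y \right)} = -27 + \frac{3}{y + 6} = -27 + \frac{3}{6 + y}$)
$o{\left(1 \right)} c^{2}{\left(3 \right)} 20 = \frac{3 \left(-53 - 9\right)}{6 + 1} \left(2 \cdot 3 \left(6 + 3\right)\right)^{2} \cdot 20 = \frac{3 \left(-53 - 9\right)}{7} \left(2 \cdot 3 \cdot 9\right)^{2} \cdot 20 = 3 \cdot \frac{1}{7} \left(-62\right) 54^{2} \cdot 20 = \left(- \frac{186}{7}\right) 2916 \cdot 20 = \left(- \frac{542376}{7}\right) 20 = - \frac{10847520}{7}$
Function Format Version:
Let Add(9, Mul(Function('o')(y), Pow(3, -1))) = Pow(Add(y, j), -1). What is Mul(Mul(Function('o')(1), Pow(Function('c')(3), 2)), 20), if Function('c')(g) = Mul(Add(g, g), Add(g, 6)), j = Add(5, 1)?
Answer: Rational(-10847520, 7) ≈ -1.5496e+6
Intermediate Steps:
j = 6
Function('c')(g) = Mul(2, g, Add(6, g)) (Function('c')(g) = Mul(Mul(2, g), Add(6, g)) = Mul(2, g, Add(6, g)))
Function('o')(y) = Add(-27, Mul(3, Pow(Add(6, y), -1))) (Function('o')(y) = Add(-27, Mul(3, Pow(Add(y, 6), -1))) = Add(-27, Mul(3, Pow(Add(6, y), -1))))
Mul(Mul(Function('o')(1), Pow(Function('c')(3), 2)), 20) = Mul(Mul(Mul(3, Pow(Add(6, 1), -1), Add(-53, Mul(-9, 1))), Pow(Mul(2, 3, Add(6, 3)), 2)), 20) = Mul(Mul(Mul(3, Pow(7, -1), Add(-53, -9)), Pow(Mul(2, 3, 9), 2)), 20) = Mul(Mul(Mul(3, Rational(1, 7), -62), Pow(54, 2)), 20) = Mul(Mul(Rational(-186, 7), 2916), 20) = Mul(Rational(-542376, 7), 20) = Rational(-10847520, 7)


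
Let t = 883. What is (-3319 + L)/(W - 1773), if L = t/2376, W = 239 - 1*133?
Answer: 7885061/3960792 ≈ 1.9908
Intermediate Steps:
W = 106 (W = 239 - 133 = 106)
L = 883/2376 ≈ 0.37163
(-3319 + L)/(W - 1773) = (-3319 + 883/2376)/(106 - 1773) = -7885061/2376/(-1667) = -7885061/2376*(-1/1667) = 7885061/3960792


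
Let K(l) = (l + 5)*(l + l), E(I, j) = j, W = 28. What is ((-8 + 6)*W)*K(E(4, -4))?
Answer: 448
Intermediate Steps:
K(l) = 2*l*(5 + l) (K(l) = (5 + l)*(2*l) = 2*l*(5 + l))
((-8 + 6)*W)*K(E(4, -4)) = ((-8 + 6)*28)*(2*(-4)*(5 - 4)) = (-2*28)*(2*(-4)*1) = -56*(-8) = 448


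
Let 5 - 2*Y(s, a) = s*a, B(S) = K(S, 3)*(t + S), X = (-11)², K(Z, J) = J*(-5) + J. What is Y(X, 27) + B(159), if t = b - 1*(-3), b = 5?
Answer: -3635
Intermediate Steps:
K(Z, J) = -4*J (K(Z, J) = -5*J + J = -4*J)
X = 121
t = 8 (t = 5 - 1*(-3) = 5 + 3 = 8)
B(S) = -96 - 12*S (B(S) = (-4*3)*(8 + S) = -12*(8 + S) = -96 - 12*S)
Y(s, a) = 5/2 - a*s/2 (Y(s, a) = 5/2 - s*a/2 = 5/2 - a*s/2)
Y(X, 27) + B(159) = (5/2 - ½*27*121) + (-96 - 12*159) = (5/2 - 3267/2) + (-96 - 1908) = -1631 - 2004 = -3635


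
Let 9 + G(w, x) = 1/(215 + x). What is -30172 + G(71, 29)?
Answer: -7364163/244 ≈ -30181.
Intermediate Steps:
G(w, x) = -9 + 1/(215 + x)
-30172 + G(71, 29) = -30172 + (-1934 - 9*29)/(215 + 29) = -30172 + (-1934 - 261)/244 = -30172 + (1/244)*(-2195) = -30172 - 2195/244 = -7364163/244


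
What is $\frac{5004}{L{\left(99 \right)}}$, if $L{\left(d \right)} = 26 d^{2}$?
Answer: $\frac{278}{14157} \approx 0.019637$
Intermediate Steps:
$\frac{5004}{L{\left(99 \right)}} = \frac{5004}{26 \cdot 99^{2}} = \frac{5004}{26 \cdot 9801} = \frac{5004}{254826} = 5004 \cdot \frac{1}{254826} = \frac{278}{14157}$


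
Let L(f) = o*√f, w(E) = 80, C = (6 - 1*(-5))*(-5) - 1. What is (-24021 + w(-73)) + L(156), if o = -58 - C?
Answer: -23941 - 4*√39 ≈ -23966.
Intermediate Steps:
C = -56 (C = (6 + 5)*(-5) - 1 = 11*(-5) - 1 = -55 - 1 = -56)
o = -2 (o = -58 - 1*(-56) = -58 + 56 = -2)
L(f) = -2*√f
(-24021 + w(-73)) + L(156) = (-24021 + 80) - 4*√39 = -23941 - 4*√39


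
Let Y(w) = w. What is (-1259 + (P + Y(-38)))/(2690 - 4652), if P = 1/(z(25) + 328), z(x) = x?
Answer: 228920/346293 ≈ 0.66106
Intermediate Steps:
P = 1/353 (P = 1/(25 + 328) = 1/353 ≈ 0.0028329)
(-1259 + (P + Y(-38)))/(2690 - 4652) = (-1259 + (1/353 - 38))/(2690 - 4652) = (-1259 - 13413/353)/(-1962) = -457840/353*(-1/1962) = 228920/346293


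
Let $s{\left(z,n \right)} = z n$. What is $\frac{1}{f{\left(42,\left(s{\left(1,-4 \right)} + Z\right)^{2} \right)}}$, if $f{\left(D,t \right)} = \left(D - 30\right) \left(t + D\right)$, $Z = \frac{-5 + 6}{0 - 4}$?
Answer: $\frac{4}{2883} \approx 0.0013874$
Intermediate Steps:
$s{\left(z,n \right)} = n z$
$Z = - \frac{1}{4}$ ($Z = 1 \frac{1}{-4} = 1 \left(- \frac{1}{4}\right) = - \frac{1}{4} \approx -0.25$)
$f{\left(D,t \right)} = \left(-30 + D\right) \left(D + t\right)$
$\frac{1}{f{\left(42,\left(s{\left(1,-4 \right)} + Z\right)^{2} \right)}} = \frac{1}{42^{2} - 1260 - 30 \left(\left(-4\right) 1 - \frac{1}{4}\right)^{2} + 42 \left(\left(-4\right) 1 - \frac{1}{4}\right)^{2}} = \frac{1}{1764 - 1260 - 30 \left(-4 - \frac{1}{4}\right)^{2} + 42 \left(-4 - \frac{1}{4}\right)^{2}} = \frac{1}{1764 - 1260 - 30 \left(- \frac{17}{4}\right)^{2} + 42 \left(- \frac{17}{4}\right)^{2}} = \frac{1}{1764 - 1260 - \frac{4335}{8} + 42 \cdot \frac{289}{16}} = \frac{1}{1764 - 1260 - \frac{4335}{8} + \frac{6069}{8}} = \frac{1}{\frac{2883}{4}} = \frac{4}{2883}$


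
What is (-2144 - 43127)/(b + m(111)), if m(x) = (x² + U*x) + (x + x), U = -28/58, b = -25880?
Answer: 1312859/388327 ≈ 3.3808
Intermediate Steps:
U = -14/29 (U = -28*1/58 = -14/29 ≈ -0.48276)
m(x) = x² + 44*x/29 (m(x) = (x² - 14*x/29) + (x + x) = (x² - 14*x/29) + 2*x = x² + 44*x/29)
(-2144 - 43127)/(b + m(111)) = (-2144 - 43127)/(-25880 + (1/29)*111*(44 + 29*111)) = -45271/(-25880 + (1/29)*111*(44 + 3219)) = -45271/(-25880 + (1/29)*111*3263) = -45271/(-25880 + 362193/29) = -45271/(-388327/29) = -45271*(-29/388327) = 1312859/388327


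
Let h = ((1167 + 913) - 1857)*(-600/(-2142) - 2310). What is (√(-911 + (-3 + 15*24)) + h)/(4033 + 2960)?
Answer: -183879110/2496501 + I*√554/6993 ≈ -73.655 + 0.0033658*I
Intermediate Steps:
h = -183879110/357 (h = (2080 - 1857)*(-600*(-1/2142) - 2310) = 223*(100/357 - 2310) = 223*(-824570/357) = -183879110/357 ≈ -5.1507e+5)
(√(-911 + (-3 + 15*24)) + h)/(4033 + 2960) = (√(-911 + (-3 + 15*24)) - 183879110/357)/(4033 + 2960) = (√(-911 + (-3 + 360)) - 183879110/357)/6993 = (√(-911 + 357) - 183879110/357)*(1/6993) = (√(-554) - 183879110/357)*(1/6993) = (I*√554 - 183879110/357)*(1/6993) = (-183879110/357 + I*√554)*(1/6993) = -183879110/2496501 + I*√554/6993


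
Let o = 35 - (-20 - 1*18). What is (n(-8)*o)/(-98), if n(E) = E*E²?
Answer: 18688/49 ≈ 381.39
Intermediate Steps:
o = 73 (o = 35 - (-20 - 18) = 35 - 1*(-38) = 35 + 38 = 73)
n(E) = E³
(n(-8)*o)/(-98) = ((-8)³*73)/(-98) = -512*73*(-1/98) = -37376*(-1/98) = 18688/49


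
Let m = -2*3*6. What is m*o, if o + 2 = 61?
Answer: -2124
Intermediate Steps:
o = 59 (o = -2 + 61 = 59)
m = -36 (m = -6*6 = -36)
m*o = -36*59 = -2124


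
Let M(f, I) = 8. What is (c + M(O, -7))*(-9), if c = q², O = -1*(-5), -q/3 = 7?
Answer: -4041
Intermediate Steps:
q = -21 (q = -3*7 = -21)
O = 5
c = 441 (c = (-21)² = 441)
(c + M(O, -7))*(-9) = (441 + 8)*(-9) = 449*(-9) = -4041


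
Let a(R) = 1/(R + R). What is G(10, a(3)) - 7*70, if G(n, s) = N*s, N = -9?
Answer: -983/2 ≈ -491.50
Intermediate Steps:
a(R) = 1/(2*R)
G(n, s) = -9*s
G(10, a(3)) - 7*70 = -9/(2*3) - 7*70 = -9/(2*3) - 490 = -9*1/6 - 490 = -3/2 - 490 = -983/2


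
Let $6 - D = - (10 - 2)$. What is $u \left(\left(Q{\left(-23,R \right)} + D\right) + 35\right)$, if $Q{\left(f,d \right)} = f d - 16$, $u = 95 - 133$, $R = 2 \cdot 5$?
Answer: $7486$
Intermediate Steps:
$R = 10$
$u = -38$
$Q{\left(f,d \right)} = -16 + d f$ ($Q{\left(f,d \right)} = d f - 16 = -16 + d f$)
$D = 14$ ($D = 6 - - (10 - 2) = 6 - \left(-1\right) 8 = 6 - -8 = 6 + 8 = 14$)
$u \left(\left(Q{\left(-23,R \right)} + D\right) + 35\right) = - 38 \left(\left(\left(-16 + 10 \left(-23\right)\right) + 14\right) + 35\right) = - 38 \left(\left(\left(-16 - 230\right) + 14\right) + 35\right) = - 38 \left(\left(-246 + 14\right) + 35\right) = - 38 \left(-232 + 35\right) = \left(-38\right) \left(-197\right) = 7486$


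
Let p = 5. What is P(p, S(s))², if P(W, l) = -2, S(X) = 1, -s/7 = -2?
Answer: 4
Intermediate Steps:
s = 14 (s = -7*(-2) = 14)
P(p, S(s))² = (-2)² = 4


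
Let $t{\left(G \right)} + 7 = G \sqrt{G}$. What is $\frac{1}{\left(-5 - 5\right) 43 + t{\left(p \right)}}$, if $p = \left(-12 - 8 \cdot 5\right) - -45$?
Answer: $\frac{i}{- 437 i + 7 \sqrt{7}} \approx -0.0022842 + 9.6807 \cdot 10^{-5} i$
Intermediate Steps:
$p = -7$ ($p = \left(-12 - 40\right) + 45 = -52 + 45 = -7$)
$t{\left(G \right)} = -7 + G^{\frac{3}{2}}$ ($t{\left(G \right)} = -7 + G \sqrt{G} = -7 + G^{\frac{3}{2}}$)
$\frac{1}{\left(-5 - 5\right) 43 + t{\left(p \right)}} = \frac{1}{\left(-5 - 5\right) 43 - \left(7 - \left(-7\right)^{\frac{3}{2}}\right)} = \frac{1}{\left(-10\right) 43 - \left(7 + 7 i \sqrt{7}\right)} = \frac{1}{-430 - \left(7 + 7 i \sqrt{7}\right)} = \frac{1}{-437 - 7 i \sqrt{7}}$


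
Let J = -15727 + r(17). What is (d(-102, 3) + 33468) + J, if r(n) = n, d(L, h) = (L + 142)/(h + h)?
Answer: 53294/3 ≈ 17765.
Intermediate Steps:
d(L, h) = (142 + L)/(2*h) (d(L, h) = (142 + L)/((2*h)) = (142 + L)*(1/(2*h)) = (142 + L)/(2*h))
J = -15710 (J = -15727 + 17 = -15710)
(d(-102, 3) + 33468) + J = ((½)*(142 - 102)/3 + 33468) - 15710 = ((½)*(⅓)*40 + 33468) - 15710 = (20/3 + 33468) - 15710 = 100424/3 - 15710 = 53294/3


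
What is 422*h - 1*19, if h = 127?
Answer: 53575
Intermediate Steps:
422*h - 1*19 = 422*127 - 1*19 = 53594 - 19 = 53575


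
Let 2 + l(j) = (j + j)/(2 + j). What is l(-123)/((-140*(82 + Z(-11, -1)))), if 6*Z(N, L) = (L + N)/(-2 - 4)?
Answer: -3/1046045 ≈ -2.8679e-6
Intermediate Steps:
Z(N, L) = -L/36 - N/36 (Z(N, L) = ((L + N)/(-2 - 4))/6 = ((L + N)/(-6))/6 = ((L + N)*(-⅙))/6 = (-L/6 - N/6)/6 = -L/36 - N/36)
l(j) = -2 + 2*j/(2 + j) (l(j) = -2 + (j + j)/(2 + j) = -2 + (2*j)/(2 + j) = -2 + 2*j/(2 + j))
l(-123)/((-140*(82 + Z(-11, -1)))) = (-4/(2 - 123))/((-140*(82 + (-1/36*(-1) - 1/36*(-11))))) = (-4/(-121))/((-140*(82 + (1/36 + 11/36)))) = (-4*(-1/121))/((-140*(82 + ⅓))) = 4/(121*((-140*247/3))) = 4/(121*(-34580/3)) = (4/121)*(-3/34580) = -3/1046045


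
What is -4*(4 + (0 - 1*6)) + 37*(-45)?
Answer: -1657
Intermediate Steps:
-4*(4 + (0 - 1*6)) + 37*(-45) = -4*(4 + (0 - 6)) - 1665 = -4*(4 - 6) - 1665 = -4*(-2) - 1665 = 8 - 1665 = -1657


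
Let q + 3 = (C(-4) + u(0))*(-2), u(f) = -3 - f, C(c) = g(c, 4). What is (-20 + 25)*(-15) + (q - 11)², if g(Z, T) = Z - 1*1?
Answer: -71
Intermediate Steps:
g(Z, T) = -1 + Z (g(Z, T) = Z - 1 = -1 + Z)
C(c) = -1 + c
q = 13 (q = -3 + ((-1 - 4) + (-3 - 1*0))*(-2) = -3 + (-5 + (-3 + 0))*(-2) = -3 + (-5 - 3)*(-2) = -3 - 8*(-2) = -3 + 16 = 13)
(-20 + 25)*(-15) + (q - 11)² = (-20 + 25)*(-15) + (13 - 11)² = 5*(-15) + 2² = -75 + 4 = -71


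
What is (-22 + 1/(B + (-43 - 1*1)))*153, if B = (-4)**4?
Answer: -713439/212 ≈ -3365.3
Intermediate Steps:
B = 256
(-22 + 1/(B + (-43 - 1*1)))*153 = (-22 + 1/(256 + (-43 - 1*1)))*153 = (-22 + 1/(256 + (-43 - 1)))*153 = (-22 + 1/(256 - 44))*153 = (-22 + 1/212)*153 = -4663/212*153 = -713439/212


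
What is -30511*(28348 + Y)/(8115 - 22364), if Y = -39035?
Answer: -326071057/14249 ≈ -22884.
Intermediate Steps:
-30511*(28348 + Y)/(8115 - 22364) = -30511*(28348 - 39035)/(8115 - 22364) = -30511/((-14249/(-10687))) = -30511/((-14249*(-1/10687))) = -30511/14249/10687 = -30511*10687/14249 = -326071057/14249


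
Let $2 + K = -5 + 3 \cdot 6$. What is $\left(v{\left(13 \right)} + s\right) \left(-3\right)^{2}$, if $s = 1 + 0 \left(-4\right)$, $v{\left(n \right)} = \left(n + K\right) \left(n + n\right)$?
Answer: $5625$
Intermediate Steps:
$K = 11$ ($K = -2 + \left(-5 + 3 \cdot 6\right) = -2 + \left(-5 + 18\right) = -2 + 13 = 11$)
$v{\left(n \right)} = 2 n \left(11 + n\right)$ ($v{\left(n \right)} = \left(n + 11\right) \left(n + n\right) = \left(11 + n\right) 2 n = 2 n \left(11 + n\right)$)
$s = 1$ ($s = 1 + 0 = 1$)
$\left(v{\left(13 \right)} + s\right) \left(-3\right)^{2} = \left(2 \cdot 13 \left(11 + 13\right) + 1\right) \left(-3\right)^{2} = \left(2 \cdot 13 \cdot 24 + 1\right) 9 = \left(624 + 1\right) 9 = 625 \cdot 9 = 5625$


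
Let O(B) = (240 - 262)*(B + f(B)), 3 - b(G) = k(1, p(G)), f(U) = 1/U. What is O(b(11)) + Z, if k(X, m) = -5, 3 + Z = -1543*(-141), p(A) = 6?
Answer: 869525/4 ≈ 2.1738e+5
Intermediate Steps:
Z = 217560 (Z = -3 - 1543*(-141) = -3 + 217563 = 217560)
b(G) = 8 (b(G) = 3 - 1*(-5) = 3 + 5 = 8)
O(B) = -22*B - 22/B (O(B) = (240 - 262)*(B + 1/B) = -22*(B + 1/B) = -22*B - 22/B)
O(b(11)) + Z = (-22*8 - 22/8) + 217560 = (-176 - 22*⅛) + 217560 = (-176 - 11/4) + 217560 = -715/4 + 217560 = 869525/4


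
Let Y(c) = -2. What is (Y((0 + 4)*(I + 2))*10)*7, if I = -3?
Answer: -140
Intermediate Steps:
(Y((0 + 4)*(I + 2))*10)*7 = -2*10*7 = -20*7 = -140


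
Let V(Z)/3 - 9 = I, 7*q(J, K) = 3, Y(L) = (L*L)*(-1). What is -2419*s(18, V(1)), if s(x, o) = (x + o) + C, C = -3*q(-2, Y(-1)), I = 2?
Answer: -841812/7 ≈ -1.2026e+5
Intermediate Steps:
Y(L) = -L**2 (Y(L) = L**2*(-1) = -L**2)
q(J, K) = 3/7 (q(J, K) = (1/7)*3 = 3/7)
C = -9/7 (C = -3*3/7 = -9/7 ≈ -1.2857)
V(Z) = 33 (V(Z) = 27 + 3*2 = 27 + 6 = 33)
s(x, o) = -9/7 + o + x (s(x, o) = (x + o) - 9/7 = (o + x) - 9/7 = -9/7 + o + x)
-2419*s(18, V(1)) = -2419*(-9/7 + 33 + 18) = -2419*348/7 = -841812/7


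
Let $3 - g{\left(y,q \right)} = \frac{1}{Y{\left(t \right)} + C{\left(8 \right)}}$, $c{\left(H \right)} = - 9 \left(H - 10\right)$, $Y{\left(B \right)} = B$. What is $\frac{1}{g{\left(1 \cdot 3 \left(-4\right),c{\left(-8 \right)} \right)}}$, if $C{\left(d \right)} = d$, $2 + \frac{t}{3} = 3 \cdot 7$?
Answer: $\frac{65}{194} \approx 0.33505$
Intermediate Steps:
$t = 57$ ($t = -6 + 3 \cdot 3 \cdot 7 = -6 + 3 \cdot 21 = -6 + 63 = 57$)
$c{\left(H \right)} = 90 - 9 H$ ($c{\left(H \right)} = - 9 \left(-10 + H\right) = 90 - 9 H$)
$g{\left(y,q \right)} = \frac{194}{65}$ ($g{\left(y,q \right)} = 3 - \frac{1}{57 + 8} = 3 - \frac{1}{65} = \frac{194}{65}$)
$\frac{1}{g{\left(1 \cdot 3 \left(-4\right),c{\left(-8 \right)} \right)}} = \frac{1}{\frac{194}{65}} = \frac{65}{194}$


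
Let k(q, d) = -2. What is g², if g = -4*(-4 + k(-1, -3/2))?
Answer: 576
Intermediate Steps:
g = 24 (g = -4*(-4 - 2) = -4*(-6) = 24)
g² = 24² = 576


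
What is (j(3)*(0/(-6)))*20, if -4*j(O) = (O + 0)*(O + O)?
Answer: 0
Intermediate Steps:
j(O) = -O²/2 (j(O) = -(O + 0)*(O + O)/4 = -O*2*O/4 = -O²/2)
(j(3)*(0/(-6)))*20 = ((-½*3²)*(0/(-6)))*20 = ((-½*9)*(0*(-⅙)))*20 = -9/2*0*20 = 0*20 = 0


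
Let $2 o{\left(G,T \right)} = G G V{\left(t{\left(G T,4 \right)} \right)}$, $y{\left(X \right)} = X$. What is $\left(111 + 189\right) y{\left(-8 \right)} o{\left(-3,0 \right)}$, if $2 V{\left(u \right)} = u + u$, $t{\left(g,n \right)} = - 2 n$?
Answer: $86400$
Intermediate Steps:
$V{\left(u \right)} = u$ ($V{\left(u \right)} = \frac{u + u}{2} = \frac{2 u}{2} = u$)
$o{\left(G,T \right)} = - 4 G^{2}$ ($o{\left(G,T \right)} = \frac{G G \left(\left(-2\right) 4\right)}{2} = \frac{G^{2} \left(-8\right)}{2} = \frac{\left(-8\right) G^{2}}{2} = - 4 G^{2}$)
$\left(111 + 189\right) y{\left(-8 \right)} o{\left(-3,0 \right)} = \left(111 + 189\right) \left(-8\right) \left(- 4 \left(-3\right)^{2}\right) = 300 \left(-8\right) \left(\left(-4\right) 9\right) = \left(-2400\right) \left(-36\right) = 86400$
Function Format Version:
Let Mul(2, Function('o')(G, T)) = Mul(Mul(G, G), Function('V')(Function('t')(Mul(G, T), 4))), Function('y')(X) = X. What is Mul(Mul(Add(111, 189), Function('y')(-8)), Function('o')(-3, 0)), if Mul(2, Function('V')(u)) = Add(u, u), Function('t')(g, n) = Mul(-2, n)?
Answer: 86400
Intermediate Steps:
Function('V')(u) = u (Function('V')(u) = Mul(Rational(1, 2), Add(u, u)) = Mul(Rational(1, 2), Mul(2, u)) = u)
Function('o')(G, T) = Mul(-4, Pow(G, 2)) (Function('o')(G, T) = Mul(Rational(1, 2), Mul(Mul(G, G), Mul(-2, 4))) = Mul(Rational(1, 2), Mul(Pow(G, 2), -8)) = Mul(Rational(1, 2), Mul(-8, Pow(G, 2))) = Mul(-4, Pow(G, 2)))
Mul(Mul(Add(111, 189), Function('y')(-8)), Function('o')(-3, 0)) = Mul(Mul(Add(111, 189), -8), Mul(-4, Pow(-3, 2))) = Mul(Mul(300, -8), Mul(-4, 9)) = Mul(-2400, -36) = 86400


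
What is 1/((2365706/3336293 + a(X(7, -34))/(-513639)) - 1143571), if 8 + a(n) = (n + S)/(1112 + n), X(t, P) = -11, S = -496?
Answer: -69878847053701/79911373453049869944 ≈ -8.7445e-7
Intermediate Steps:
a(n) = -8 + (-496 + n)/(1112 + n) (a(n) = -8 + (n - 496)/(1112 + n) = -8 + (-496 + n)/(1112 + n))
1/((2365706/3336293 + a(X(7, -34))/(-513639)) - 1143571) = 1/((2365706/3336293 + ((-9392 - 7*(-11))/(1112 - 11))/(-513639)) - 1143571) = 1/((2365706*(1/3336293) + ((-9392 + 77)/1101)*(-1/513639)) - 1143571) = 1/((2365706/3336293 + ((1/1101)*(-9315))*(-1/513639)) - 1143571) = 1/((2365706/3336293 - 3105/367*(-1/513639)) - 1143571) = 1/((2365706/3336293 + 345/20945057) - 1143571) = 1/(49550998036327/69878847053701 - 1143571) = 1/(-79911373453049869944/69878847053701) = -69878847053701/79911373453049869944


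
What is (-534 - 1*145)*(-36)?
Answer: 24444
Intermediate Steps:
(-534 - 1*145)*(-36) = (-534 - 145)*(-36) = -679*(-36) = 24444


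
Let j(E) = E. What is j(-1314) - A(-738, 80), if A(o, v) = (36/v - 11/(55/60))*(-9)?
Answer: -28359/20 ≈ -1417.9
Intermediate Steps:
A(o, v) = 108 - 324/v (A(o, v) = (36/v - 11/(55*(1/60)))*(-9) = (36/v - 11/11/12)*(-9) = (36/v - 11*12/11)*(-9) = (36/v - 12)*(-9) = (-12 + 36/v)*(-9) = 108 - 324/v)
j(-1314) - A(-738, 80) = -1314 - (108 - 324/80) = -1314 - (108 - 324*1/80) = -1314 - (108 - 81/20) = -1314 - 1*2079/20 = -1314 - 2079/20 = -28359/20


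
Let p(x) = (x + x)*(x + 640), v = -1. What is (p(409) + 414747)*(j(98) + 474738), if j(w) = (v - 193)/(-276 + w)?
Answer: 53779289612791/89 ≈ 6.0426e+11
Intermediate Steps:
p(x) = 2*x*(640 + x) (p(x) = (2*x)*(640 + x) = 2*x*(640 + x))
j(w) = -194/(-276 + w) (j(w) = (-1 - 193)/(-276 + w) = -194/(-276 + w))
(p(409) + 414747)*(j(98) + 474738) = (2*409*(640 + 409) + 414747)*(-194/(-276 + 98) + 474738) = (2*409*1049 + 414747)*(-194/(-178) + 474738) = (858082 + 414747)*(-194*(-1/178) + 474738) = 1272829*(97/89 + 474738) = 1272829*(42251779/89) = 53779289612791/89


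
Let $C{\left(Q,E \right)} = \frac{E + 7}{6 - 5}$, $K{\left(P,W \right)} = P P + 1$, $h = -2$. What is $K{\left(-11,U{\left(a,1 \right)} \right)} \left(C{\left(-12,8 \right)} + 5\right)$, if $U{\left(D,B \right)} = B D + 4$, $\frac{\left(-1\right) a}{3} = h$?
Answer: $2440$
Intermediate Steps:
$a = 6$ ($a = \left(-3\right) \left(-2\right) = 6$)
$U{\left(D,B \right)} = 4 + B D$
$K{\left(P,W \right)} = 1 + P^{2}$ ($K{\left(P,W \right)} = P^{2} + 1 = 1 + P^{2}$)
$C{\left(Q,E \right)} = 7 + E$ ($C{\left(Q,E \right)} = \frac{7 + E}{1} = \left(7 + E\right) 1 = 7 + E$)
$K{\left(-11,U{\left(a,1 \right)} \right)} \left(C{\left(-12,8 \right)} + 5\right) = \left(1 + \left(-11\right)^{2}\right) \left(\left(7 + 8\right) + 5\right) = \left(1 + 121\right) \left(15 + 5\right) = 122 \cdot 20 = 2440$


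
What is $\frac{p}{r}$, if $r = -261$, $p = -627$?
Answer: $\frac{209}{87} \approx 2.4023$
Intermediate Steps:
$\frac{p}{r} = - \frac{627}{-261} = \left(-627\right) \left(- \frac{1}{261}\right) = \frac{209}{87}$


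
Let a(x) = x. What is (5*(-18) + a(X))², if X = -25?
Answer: 13225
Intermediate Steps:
(5*(-18) + a(X))² = (5*(-18) - 25)² = (-90 - 25)² = (-115)² = 13225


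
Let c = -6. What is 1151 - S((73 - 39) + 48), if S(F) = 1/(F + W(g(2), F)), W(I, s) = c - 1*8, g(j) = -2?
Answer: 78267/68 ≈ 1151.0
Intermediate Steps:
W(I, s) = -14 (W(I, s) = -6 - 1*8 = -6 - 8 = -14)
S(F) = 1/(-14 + F) (S(F) = 1/(F - 14) = 1/(-14 + F))
1151 - S((73 - 39) + 48) = 1151 - 1/(-14 + ((73 - 39) + 48)) = 1151 - 1/(-14 + (34 + 48)) = 1151 - 1/(-14 + 82) = 1151 - 1/68 = 78267/68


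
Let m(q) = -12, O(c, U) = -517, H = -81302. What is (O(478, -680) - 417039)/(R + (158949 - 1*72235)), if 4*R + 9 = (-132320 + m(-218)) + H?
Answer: -1670224/133213 ≈ -12.538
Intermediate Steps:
R = -213643/4 (R = -9/4 + ((-132320 - 12) - 81302)/4 = -9/4 + (-132332 - 81302)/4 = -9/4 + (¼)*(-213634) = -9/4 - 106817/2 = -213643/4 ≈ -53411.)
(O(478, -680) - 417039)/(R + (158949 - 1*72235)) = (-517 - 417039)/(-213643/4 + (158949 - 1*72235)) = -417556/(-213643/4 + (158949 - 72235)) = -417556/(-213643/4 + 86714) = -417556/133213/4 = -417556*4/133213 = -1670224/133213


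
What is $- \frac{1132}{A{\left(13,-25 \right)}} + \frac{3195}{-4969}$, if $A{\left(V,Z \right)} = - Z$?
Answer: $- \frac{5704783}{124225} \approx -45.923$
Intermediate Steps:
$- \frac{1132}{A{\left(13,-25 \right)}} + \frac{3195}{-4969} = - \frac{1132}{\left(-1\right) \left(-25\right)} + \frac{3195}{-4969} = - \frac{1132}{25} + 3195 \left(- \frac{1}{4969}\right) = \left(-1132\right) \frac{1}{25} - \frac{3195}{4969} = - \frac{1132}{25} - \frac{3195}{4969} = - \frac{5704783}{124225}$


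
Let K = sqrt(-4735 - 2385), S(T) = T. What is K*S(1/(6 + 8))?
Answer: 2*I*sqrt(445)/7 ≈ 6.0272*I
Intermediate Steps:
K = 4*I*sqrt(445) (K = sqrt(-7120) = 4*I*sqrt(445) ≈ 84.38*I)
K*S(1/(6 + 8)) = (4*I*sqrt(445))/(6 + 8) = (4*I*sqrt(445))/14 = (4*I*sqrt(445))*(1/14) = 2*I*sqrt(445)/7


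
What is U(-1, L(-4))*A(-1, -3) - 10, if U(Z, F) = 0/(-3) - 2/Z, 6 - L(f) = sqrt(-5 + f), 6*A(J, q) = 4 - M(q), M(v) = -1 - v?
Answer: -28/3 ≈ -9.3333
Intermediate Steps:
A(J, q) = 5/6 + q/6 (A(J, q) = (4 - (-1 - q))/6 = (4 + (1 + q))/6 = (5 + q)/6 = 5/6 + q/6)
L(f) = 6 - sqrt(-5 + f)
U(Z, F) = -2/Z (U(Z, F) = 0*(-1/3) - 2/Z = 0 - 2/Z = -2/Z)
U(-1, L(-4))*A(-1, -3) - 10 = (-2/(-1))*(5/6 + (1/6)*(-3)) - 10 = (-2*(-1))*(5/6 - 1/2) - 10 = 2*(1/3) - 10 = 2/3 - 10 = -28/3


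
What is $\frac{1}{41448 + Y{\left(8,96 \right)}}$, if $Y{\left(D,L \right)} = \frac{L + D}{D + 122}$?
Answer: $\frac{5}{207244} \approx 2.4126 \cdot 10^{-5}$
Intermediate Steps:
$Y{\left(D,L \right)} = \frac{D + L}{122 + D}$
$\frac{1}{41448 + Y{\left(8,96 \right)}} = \frac{1}{41448 + \frac{8 + 96}{122 + 8}} = \frac{1}{41448 + \frac{1}{130} \cdot 104} = \frac{1}{41448 + \frac{4}{5}} = \frac{1}{\frac{207244}{5}} = \frac{5}{207244}$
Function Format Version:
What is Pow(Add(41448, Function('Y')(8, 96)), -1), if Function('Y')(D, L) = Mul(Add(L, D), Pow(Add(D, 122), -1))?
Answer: Rational(5, 207244) ≈ 2.4126e-5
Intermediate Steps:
Function('Y')(D, L) = Mul(Pow(Add(122, D), -1), Add(D, L)) (Function('Y')(D, L) = Mul(Add(D, L), Pow(Add(122, D), -1)) = Mul(Pow(Add(122, D), -1), Add(D, L)))
Pow(Add(41448, Function('Y')(8, 96)), -1) = Pow(Add(41448, Mul(Pow(Add(122, 8), -1), Add(8, 96))), -1) = Pow(Add(41448, Mul(Pow(130, -1), 104)), -1) = Pow(Add(41448, Mul(Rational(1, 130), 104)), -1) = Pow(Add(41448, Rational(4, 5)), -1) = Pow(Rational(207244, 5), -1) = Rational(5, 207244)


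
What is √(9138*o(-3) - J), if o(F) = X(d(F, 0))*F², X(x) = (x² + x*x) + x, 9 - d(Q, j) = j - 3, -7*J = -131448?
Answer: 4*√75502329/7 ≈ 4965.3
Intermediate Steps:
J = 131448/7 (J = -⅐*(-131448) = 131448/7 ≈ 18778.)
d(Q, j) = 12 - j (d(Q, j) = 9 - (j - 3) = 9 - (-3 + j) = 9 + (3 - j) = 12 - j)
X(x) = x + 2*x² (X(x) = (x² + x²) + x = 2*x² + x = x + 2*x²)
o(F) = 300*F² (o(F) = ((12 - 1*0)*(1 + 2*(12 - 1*0)))*F² = ((12 + 0)*(1 + 2*(12 + 0)))*F² = (12*(1 + 2*12))*F² = (12*(1 + 24))*F² = (12*25)*F² = 300*F²)
√(9138*o(-3) - J) = √(9138*(300*(-3)²) - 1*131448/7) = √(9138*(300*9) - 131448/7) = √(9138*2700 - 131448/7) = √(24672600 - 131448/7) = √(172576752/7) = 4*√75502329/7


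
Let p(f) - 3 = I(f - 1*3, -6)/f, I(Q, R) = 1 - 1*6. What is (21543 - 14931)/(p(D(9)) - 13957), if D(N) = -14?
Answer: -30856/65117 ≈ -0.47385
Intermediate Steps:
I(Q, R) = -5 (I(Q, R) = 1 - 6 = -5)
p(f) = 3 - 5/f
(21543 - 14931)/(p(D(9)) - 13957) = (21543 - 14931)/((3 - 5/(-14)) - 13957) = 6612/((3 - 5*(-1/14)) - 13957) = 6612/((3 + 5/14) - 13957) = 6612/(47/14 - 13957) = 6612/(-195351/14) = 6612*(-14/195351) = -30856/65117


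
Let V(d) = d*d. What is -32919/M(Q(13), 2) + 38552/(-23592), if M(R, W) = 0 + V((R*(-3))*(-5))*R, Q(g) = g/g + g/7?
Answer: -1554518479/196600000 ≈ -7.9070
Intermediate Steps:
V(d) = d²
Q(g) = 1 + g/7 (Q(g) = 1 + g*(⅐) = 1 + g/7)
M(R, W) = 225*R³ (M(R, W) = 0 + ((R*(-3))*(-5))²*R = 0 + (-3*R*(-5))²*R = 0 + (15*R)²*R = 0 + (225*R²)*R = 0 + 225*R³ = 225*R³)
-32919/M(Q(13), 2) + 38552/(-23592) = -32919*1/(225*(1 + (⅐)*13)³) + 38552/(-23592) = -32919*1/(225*(1 + 13/7)³) + 38552*(-1/23592) = -32919/(225*(20/7)³) - 4819/2949 = -32919/(225*(8000/343)) - 4819/2949 = -32919/1800000/343 - 4819/2949 = -32919*343/1800000 - 4819/2949 = -3763739/600000 - 4819/2949 = -1554518479/196600000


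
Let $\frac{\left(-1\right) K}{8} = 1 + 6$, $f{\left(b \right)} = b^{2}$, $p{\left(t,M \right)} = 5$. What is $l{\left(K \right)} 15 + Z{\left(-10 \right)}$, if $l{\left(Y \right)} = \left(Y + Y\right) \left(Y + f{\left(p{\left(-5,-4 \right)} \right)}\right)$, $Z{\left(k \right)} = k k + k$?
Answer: $52170$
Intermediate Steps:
$Z{\left(k \right)} = k + k^{2}$ ($Z{\left(k \right)} = k^{2} + k = k + k^{2}$)
$K = -56$ ($K = - 8 \left(1 + 6\right) = \left(-8\right) 7 = -56$)
$l{\left(Y \right)} = 2 Y \left(25 + Y\right)$ ($l{\left(Y \right)} = \left(Y + Y\right) \left(Y + 5^{2}\right) = 2 Y \left(Y + 25\right) = 2 Y \left(25 + Y\right)$)
$l{\left(K \right)} 15 + Z{\left(-10 \right)} = 2 \left(-56\right) \left(25 - 56\right) 15 - 10 \left(1 - 10\right) = 2 \left(-56\right) \left(-31\right) 15 - -90 = 3472 \cdot 15 + 90 = 52080 + 90 = 52170$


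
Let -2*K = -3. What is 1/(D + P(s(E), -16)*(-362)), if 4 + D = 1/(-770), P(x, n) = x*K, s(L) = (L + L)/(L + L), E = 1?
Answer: -770/421191 ≈ -0.0018281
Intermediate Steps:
K = 3/2 (K = -½*(-3) = 3/2 ≈ 1.5000)
s(L) = 1 (s(L) = (2*L)/((2*L)) = (2*L)*(1/(2*L)) = 1)
P(x, n) = 3*x/2 (P(x, n) = x*(3/2) = 3*x/2)
D = -3081/770 (D = -4 + 1/(-770) = -4 - 1/770 = -3081/770 ≈ -4.0013)
1/(D + P(s(E), -16)*(-362)) = 1/(-3081/770 + ((3/2)*1)*(-362)) = 1/(-3081/770 + (3/2)*(-362)) = 1/(-3081/770 - 543) = 1/(-421191/770) = -770/421191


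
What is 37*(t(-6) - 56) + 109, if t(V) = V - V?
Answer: -1963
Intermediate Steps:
t(V) = 0
37*(t(-6) - 56) + 109 = 37*(0 - 56) + 109 = 37*(-56) + 109 = -2072 + 109 = -1963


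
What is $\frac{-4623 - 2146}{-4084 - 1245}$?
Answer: $\frac{6769}{5329} \approx 1.2702$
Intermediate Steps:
$\frac{-4623 - 2146}{-4084 - 1245} = - \frac{6769}{-5329} = \left(-6769\right) \left(- \frac{1}{5329}\right) = \frac{6769}{5329}$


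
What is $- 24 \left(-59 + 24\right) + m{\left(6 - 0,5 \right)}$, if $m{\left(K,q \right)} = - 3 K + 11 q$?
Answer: $877$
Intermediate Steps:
$- 24 \left(-59 + 24\right) + m{\left(6 - 0,5 \right)} = - 24 \left(-59 + 24\right) + \left(- 3 \left(6 - 0\right) + 11 \cdot 5\right) = \left(-24\right) \left(-35\right) + \left(- 3 \left(6 + 0\right) + 55\right) = 840 + \left(\left(-3\right) 6 + 55\right) = 840 + \left(-18 + 55\right) = 840 + 37 = 877$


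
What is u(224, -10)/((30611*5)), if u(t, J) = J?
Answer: -2/30611 ≈ -6.5336e-5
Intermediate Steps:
u(224, -10)/((30611*5)) = -10/(30611*5) = -10/153055 = -10*1/153055 = -2/30611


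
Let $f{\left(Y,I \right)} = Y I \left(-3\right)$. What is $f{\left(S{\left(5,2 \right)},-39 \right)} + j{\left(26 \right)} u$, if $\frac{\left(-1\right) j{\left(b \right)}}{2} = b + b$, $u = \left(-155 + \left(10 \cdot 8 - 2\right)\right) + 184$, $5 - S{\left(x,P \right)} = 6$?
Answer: $-11245$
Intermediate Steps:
$S{\left(x,P \right)} = -1$ ($S{\left(x,P \right)} = 5 - 6 = -1$)
$f{\left(Y,I \right)} = - 3 I Y$ ($f{\left(Y,I \right)} = I Y \left(-3\right) = - 3 I Y$)
$u = 107$ ($u = \left(-155 + \left(80 - 2\right)\right) + 184 = \left(-155 + 78\right) + 184 = -77 + 184 = 107$)
$j{\left(b \right)} = - 4 b$ ($j{\left(b \right)} = - 2 \left(b + b\right) = - 2 \cdot 2 b = - 4 b$)
$f{\left(S{\left(5,2 \right)},-39 \right)} + j{\left(26 \right)} u = \left(-3\right) \left(-39\right) \left(-1\right) + \left(-4\right) 26 \cdot 107 = -117 - 11128 = -11245$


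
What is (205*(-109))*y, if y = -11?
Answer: 245795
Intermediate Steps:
(205*(-109))*y = (205*(-109))*(-11) = -22345*(-11) = 245795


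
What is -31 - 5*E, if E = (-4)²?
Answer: -111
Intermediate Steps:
E = 16
-31 - 5*E = -31 - 5*16 = -31 - 80 = -111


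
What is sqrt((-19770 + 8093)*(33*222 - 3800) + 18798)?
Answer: 16*I*sqrt(160759) ≈ 6415.2*I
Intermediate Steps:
sqrt((-19770 + 8093)*(33*222 - 3800) + 18798) = sqrt(-11677*(7326 - 3800) + 18798) = sqrt(-11677*3526 + 18798) = sqrt(-41173102 + 18798) = sqrt(-41154304) = 16*I*sqrt(160759)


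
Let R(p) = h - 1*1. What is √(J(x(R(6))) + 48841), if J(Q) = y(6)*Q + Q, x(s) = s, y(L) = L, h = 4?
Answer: √48862 ≈ 221.05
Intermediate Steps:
R(p) = 3 (R(p) = 4 - 1*1 = 4 - 1 = 3)
J(Q) = 7*Q (J(Q) = 6*Q + Q = 7*Q)
√(J(x(R(6))) + 48841) = √(7*3 + 48841) = √(21 + 48841) = √48862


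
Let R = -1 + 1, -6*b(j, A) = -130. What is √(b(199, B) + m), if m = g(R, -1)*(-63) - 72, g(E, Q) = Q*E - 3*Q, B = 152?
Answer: I*√2154/3 ≈ 15.47*I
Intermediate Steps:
b(j, A) = 65/3 (b(j, A) = -⅙*(-130) = 65/3)
R = 0
g(E, Q) = -3*Q + E*Q (g(E, Q) = E*Q - 3*Q = -3*Q + E*Q)
m = -261 (m = -(-3 + 0)*(-63) - 72 = -1*(-3)*(-63) - 72 = 3*(-63) - 72 = -189 - 72 = -261)
√(b(199, B) + m) = √(65/3 - 261) = √(-718/3) = I*√2154/3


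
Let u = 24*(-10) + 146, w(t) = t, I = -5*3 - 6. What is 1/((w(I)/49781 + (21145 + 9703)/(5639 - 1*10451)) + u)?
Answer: -59886543/6013271377 ≈ -0.0099591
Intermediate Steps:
I = -21 (I = -15 - 6 = -21)
u = -94 (u = -240 + 146 = -94)
1/((w(I)/49781 + (21145 + 9703)/(5639 - 1*10451)) + u) = 1/((-21/49781 + (21145 + 9703)/(5639 - 1*10451)) - 94) = 1/((-21*1/49781 + 30848/(5639 - 10451)) - 94) = 1/((-21/49781 + 30848/(-4812)) - 94) = 1/((-21/49781 + 30848*(-1/4812)) - 94) = 1/((-21/49781 - 7712/1203) - 94) = 1/(-383936335/59886543 - 94) = 1/(-6013271377/59886543) = -59886543/6013271377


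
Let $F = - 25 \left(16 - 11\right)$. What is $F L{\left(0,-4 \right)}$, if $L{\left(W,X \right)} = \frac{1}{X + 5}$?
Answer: $-125$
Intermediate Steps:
$L{\left(W,X \right)} = \frac{1}{5 + X}$
$F = -125$ ($F = \left(-25\right) 5 = -125$)
$F L{\left(0,-4 \right)} = - \frac{125}{5 - 4} = - \frac{125}{1} = \left(-125\right) 1 = -125$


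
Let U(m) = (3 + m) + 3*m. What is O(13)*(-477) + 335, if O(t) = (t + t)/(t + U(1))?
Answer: -2851/10 ≈ -285.10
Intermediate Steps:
U(m) = 3 + 4*m
O(t) = 2*t/(7 + t) (O(t) = (t + t)/(t + (3 + 4*1)) = (2*t)/(t + (3 + 4)) = (2*t)/(t + 7) = (2*t)/(7 + t) = 2*t/(7 + t))
O(13)*(-477) + 335 = (2*13/(7 + 13))*(-477) + 335 = (2*13/20)*(-477) + 335 = (2*13*(1/20))*(-477) + 335 = (13/10)*(-477) + 335 = -6201/10 + 335 = -2851/10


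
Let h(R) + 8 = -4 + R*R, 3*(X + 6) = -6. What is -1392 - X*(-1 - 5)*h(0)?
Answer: -816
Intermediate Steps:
X = -8 (X = -6 + (1/3)*(-6) = -6 - 2 = -8)
h(R) = -12 + R**2 (h(R) = -8 + (-4 + R*R) = -8 + (-4 + R**2) = -12 + R**2)
-1392 - X*(-1 - 5)*h(0) = -1392 - (-8*(-1 - 5))*(-12 + 0**2) = -1392 - (-8*(-6))*(-12 + 0) = -1392 - 48*(-12) = -1392 - 1*(-576) = -1392 + 576 = -816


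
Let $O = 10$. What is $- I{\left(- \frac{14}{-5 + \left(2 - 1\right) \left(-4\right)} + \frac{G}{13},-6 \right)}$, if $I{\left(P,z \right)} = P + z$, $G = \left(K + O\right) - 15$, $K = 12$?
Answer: $\frac{457}{117} \approx 3.906$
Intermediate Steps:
$G = 7$ ($G = \left(12 + 10\right) - 15 = 22 - 15 = 7$)
$- I{\left(- \frac{14}{-5 + \left(2 - 1\right) \left(-4\right)} + \frac{G}{13},-6 \right)} = - (\left(- \frac{14}{-5 + \left(2 - 1\right) \left(-4\right)} + \frac{7}{13}\right) - 6) = - (\left(- \frac{14}{-5 + \left(2 - 1\right) \left(-4\right)} + 7 \cdot \frac{1}{13}\right) - 6) = - (\left(- \frac{14}{-5 + 1 \left(-4\right)} + \frac{7}{13}\right) - 6) = - (\left(- \frac{14}{-5 - 4} + \frac{7}{13}\right) - 6) = - (\left(- \frac{14}{-9} + \frac{7}{13}\right) - 6) = - (\left(\left(-14\right) \left(- \frac{1}{9}\right) + \frac{7}{13}\right) - 6) = - (\left(\frac{14}{9} + \frac{7}{13}\right) - 6) = - (\frac{245}{117} - 6) = \left(-1\right) \left(- \frac{457}{117}\right) = \frac{457}{117}$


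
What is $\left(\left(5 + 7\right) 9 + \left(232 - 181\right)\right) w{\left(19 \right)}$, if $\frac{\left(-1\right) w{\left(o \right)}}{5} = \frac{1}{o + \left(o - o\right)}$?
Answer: $- \frac{795}{19} \approx -41.842$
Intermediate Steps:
$w{\left(o \right)} = - \frac{5}{o}$ ($w{\left(o \right)} = - \frac{5}{o + \left(o - o\right)} = - \frac{5}{o + 0} = - \frac{5}{o}$)
$\left(\left(5 + 7\right) 9 + \left(232 - 181\right)\right) w{\left(19 \right)} = \left(\left(5 + 7\right) 9 + \left(232 - 181\right)\right) \left(- \frac{5}{19}\right) = \left(12 \cdot 9 + 51\right) \left(\left(-5\right) \frac{1}{19}\right) = \left(108 + 51\right) \left(- \frac{5}{19}\right) = 159 \left(- \frac{5}{19}\right) = - \frac{795}{19}$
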